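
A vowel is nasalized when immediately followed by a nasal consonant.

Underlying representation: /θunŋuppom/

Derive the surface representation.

[θũnŋuppõm]

/u/ before nasal /n/ → [ũ]
/o/ before nasal /m/ → [õ]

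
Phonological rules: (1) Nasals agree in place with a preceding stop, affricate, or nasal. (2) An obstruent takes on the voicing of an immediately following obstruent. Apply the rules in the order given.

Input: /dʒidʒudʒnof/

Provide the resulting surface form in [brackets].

[dʒidʒudʒɲof]

Rule 1: /n/ after /dʒ/ (palatal) → [ɲ]
After rule 1: dʒidʒudʒɲof
Rule 2: no segment meets the rule's conditions; no change.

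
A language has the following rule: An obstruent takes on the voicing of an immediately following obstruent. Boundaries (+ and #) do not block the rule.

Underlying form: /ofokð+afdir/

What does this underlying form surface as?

[ofogð+avdir]

/k/ before /ð/ (voiced) → [g]
/f/ before /d/ (voiced) → [v]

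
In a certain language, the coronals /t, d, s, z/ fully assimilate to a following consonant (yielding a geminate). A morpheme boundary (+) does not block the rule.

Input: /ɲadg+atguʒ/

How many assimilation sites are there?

/d/ before /g/ → [g] (total assimilation)
/t/ before /g/ → [g] (total assimilation)
2 segments change.

2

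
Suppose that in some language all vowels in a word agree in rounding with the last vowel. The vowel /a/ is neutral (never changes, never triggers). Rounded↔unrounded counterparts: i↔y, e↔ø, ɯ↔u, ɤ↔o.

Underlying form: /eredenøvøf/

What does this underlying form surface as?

[ørødønøvøf]

/e/ harmonizes with /ø/ ([+round]) → [ø]
/e/ harmonizes with /ø/ ([+round]) → [ø]
/e/ harmonizes with /ø/ ([+round]) → [ø]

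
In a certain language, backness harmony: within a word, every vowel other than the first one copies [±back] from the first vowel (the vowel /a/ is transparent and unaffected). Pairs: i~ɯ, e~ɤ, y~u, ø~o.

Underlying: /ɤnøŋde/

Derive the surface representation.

/ø/ harmonizes with /ɤ/ ([+back]) → [o]
/e/ harmonizes with /ɤ/ ([+back]) → [ɤ]

[ɤnoŋdɤ]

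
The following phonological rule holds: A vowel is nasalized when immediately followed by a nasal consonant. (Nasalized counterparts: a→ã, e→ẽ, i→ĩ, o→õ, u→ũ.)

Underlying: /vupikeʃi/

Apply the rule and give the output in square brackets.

[vupikeʃi]

no segment meets the rule's conditions; no change.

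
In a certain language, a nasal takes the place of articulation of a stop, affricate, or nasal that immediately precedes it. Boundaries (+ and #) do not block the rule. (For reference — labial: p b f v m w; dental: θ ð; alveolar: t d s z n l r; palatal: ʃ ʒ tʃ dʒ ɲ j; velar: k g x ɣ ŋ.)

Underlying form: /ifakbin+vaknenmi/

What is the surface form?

[ifakbin+vakŋenni]

/n/ after /k/ (velar) → [ŋ]
/m/ after /n/ (alveolar) → [n]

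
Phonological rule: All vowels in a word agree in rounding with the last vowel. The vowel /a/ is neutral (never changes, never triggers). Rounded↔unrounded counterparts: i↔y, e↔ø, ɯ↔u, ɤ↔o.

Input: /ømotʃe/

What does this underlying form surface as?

/ø/ harmonizes with /e/ ([-round]) → [e]
/o/ harmonizes with /e/ ([-round]) → [ɤ]

[emɤtʃe]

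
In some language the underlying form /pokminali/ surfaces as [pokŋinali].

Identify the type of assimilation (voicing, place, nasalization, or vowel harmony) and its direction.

place assimilation, progressive

/m/→[ŋ].
Each target copies a feature from the preceding segment, so the direction is progressive.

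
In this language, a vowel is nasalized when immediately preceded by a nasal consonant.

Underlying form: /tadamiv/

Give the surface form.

[tadamĩv]

/i/ after nasal /m/ → [ĩ]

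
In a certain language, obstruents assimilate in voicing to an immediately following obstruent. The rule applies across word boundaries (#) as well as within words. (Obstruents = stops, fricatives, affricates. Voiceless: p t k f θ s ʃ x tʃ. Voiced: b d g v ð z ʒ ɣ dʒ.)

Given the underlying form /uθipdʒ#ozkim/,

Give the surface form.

[uθibdʒ#oskim]

/p/ before /dʒ/ (voiced) → [b]
/z/ before /k/ (voiceless) → [s]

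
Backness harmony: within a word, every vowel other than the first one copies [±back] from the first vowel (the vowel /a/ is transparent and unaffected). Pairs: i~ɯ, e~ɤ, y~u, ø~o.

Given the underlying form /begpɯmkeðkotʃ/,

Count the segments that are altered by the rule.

2

/ɯ/ harmonizes with /e/ ([-back]) → [i]
/o/ harmonizes with /e/ ([-back]) → [ø]
2 segments change.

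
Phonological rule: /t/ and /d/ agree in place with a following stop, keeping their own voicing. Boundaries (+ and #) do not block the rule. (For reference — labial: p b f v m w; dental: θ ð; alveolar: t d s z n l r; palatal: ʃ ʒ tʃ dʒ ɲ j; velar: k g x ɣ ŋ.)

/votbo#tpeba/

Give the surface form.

/t/ before /b/ (labial) → [p]
/t/ before /p/ (labial) → [p]

[vopbo#ppeba]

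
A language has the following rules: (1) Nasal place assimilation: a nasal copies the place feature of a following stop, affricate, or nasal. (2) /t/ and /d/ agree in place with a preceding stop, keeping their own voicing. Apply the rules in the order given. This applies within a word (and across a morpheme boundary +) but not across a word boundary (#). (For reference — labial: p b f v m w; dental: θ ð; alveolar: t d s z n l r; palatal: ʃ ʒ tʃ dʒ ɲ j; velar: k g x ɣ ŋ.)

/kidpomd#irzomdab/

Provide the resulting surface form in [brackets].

Rule 1: /m/ before /d/ (alveolar) → [n]
Rule 1: /m/ before /d/ (alveolar) → [n]
After rule 1: kidpond#irzondab
Rule 2: no segment meets the rule's conditions; no change.

[kidpond#irzondab]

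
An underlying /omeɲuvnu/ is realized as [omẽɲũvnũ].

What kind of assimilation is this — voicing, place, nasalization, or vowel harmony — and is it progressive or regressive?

/e/→[ẽ] /u/→[ũ] /u/→[ũ].
Each target copies a feature from the preceding segment, so the direction is progressive.

nasalization, progressive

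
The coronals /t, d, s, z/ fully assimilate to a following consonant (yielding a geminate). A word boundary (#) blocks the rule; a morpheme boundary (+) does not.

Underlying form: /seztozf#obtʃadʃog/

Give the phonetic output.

/z/ before /t/ → [t] (total assimilation)
/z/ before /f/ → [f] (total assimilation)
/d/ before /ʃ/ → [ʃ] (total assimilation)

[settoff#obtʃaʃʃog]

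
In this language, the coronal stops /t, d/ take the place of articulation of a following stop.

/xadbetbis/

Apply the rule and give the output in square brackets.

/d/ before /b/ (labial) → [b]
/t/ before /b/ (labial) → [p]

[xabbepbis]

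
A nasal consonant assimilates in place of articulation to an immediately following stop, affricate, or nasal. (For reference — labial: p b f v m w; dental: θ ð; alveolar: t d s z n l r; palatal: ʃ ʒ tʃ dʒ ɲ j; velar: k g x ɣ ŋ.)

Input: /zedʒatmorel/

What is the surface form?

[zedʒatmorel]

no segment meets the rule's conditions; no change.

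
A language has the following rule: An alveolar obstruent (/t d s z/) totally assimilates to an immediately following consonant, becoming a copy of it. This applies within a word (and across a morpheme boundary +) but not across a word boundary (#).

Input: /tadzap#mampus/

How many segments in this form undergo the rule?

1

/d/ before /z/ → [z] (total assimilation)
1 segment changes.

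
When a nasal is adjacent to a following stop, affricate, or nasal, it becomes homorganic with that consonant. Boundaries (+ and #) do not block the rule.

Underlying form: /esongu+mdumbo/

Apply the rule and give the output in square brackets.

/n/ before /g/ (velar) → [ŋ]
/m/ before /d/ (alveolar) → [n]

[esoŋgu+ndumbo]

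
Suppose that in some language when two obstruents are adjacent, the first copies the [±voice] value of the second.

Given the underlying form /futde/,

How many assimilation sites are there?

/t/ before /d/ (voiced) → [d]
1 segment changes.

1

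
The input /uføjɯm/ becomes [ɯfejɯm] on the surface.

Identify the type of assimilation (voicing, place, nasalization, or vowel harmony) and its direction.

/u/→[ɯ] /ø/→[e].
Vowels agree with the last vowel, so the harmony is regressive.

vowel harmony, regressive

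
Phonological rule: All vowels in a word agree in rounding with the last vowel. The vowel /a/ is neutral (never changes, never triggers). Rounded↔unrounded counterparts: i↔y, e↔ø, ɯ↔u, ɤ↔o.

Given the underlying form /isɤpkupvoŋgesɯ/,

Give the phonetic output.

[isɤpkɯpvɤŋgesɯ]

/u/ harmonizes with /ɯ/ ([-round]) → [ɯ]
/o/ harmonizes with /ɯ/ ([-round]) → [ɤ]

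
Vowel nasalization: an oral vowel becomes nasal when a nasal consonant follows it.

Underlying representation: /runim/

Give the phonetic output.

/u/ before nasal /n/ → [ũ]
/i/ before nasal /m/ → [ĩ]

[rũnĩm]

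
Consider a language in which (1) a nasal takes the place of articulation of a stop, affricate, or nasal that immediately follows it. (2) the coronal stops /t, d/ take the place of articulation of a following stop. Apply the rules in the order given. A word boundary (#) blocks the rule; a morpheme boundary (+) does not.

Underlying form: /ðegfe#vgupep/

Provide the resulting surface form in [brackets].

[ðegfe#vgupep]

Rule 1: no segment meets the rule's conditions; no change.
After rule 1: ðegfe#vgupep
Rule 2: no segment meets the rule's conditions; no change.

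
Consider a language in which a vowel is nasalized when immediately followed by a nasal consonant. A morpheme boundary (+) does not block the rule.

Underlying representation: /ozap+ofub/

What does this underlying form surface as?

[ozap+ofub]

no segment meets the rule's conditions; no change.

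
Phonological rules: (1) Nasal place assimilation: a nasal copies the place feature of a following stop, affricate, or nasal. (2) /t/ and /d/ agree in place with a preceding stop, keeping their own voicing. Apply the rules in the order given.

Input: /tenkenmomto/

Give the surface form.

[teŋkemmonto]

Rule 1: /n/ before /k/ (velar) → [ŋ]
Rule 1: /n/ before /m/ (labial) → [m]
Rule 1: /m/ before /t/ (alveolar) → [n]
After rule 1: teŋkemmonto
Rule 2: no segment meets the rule's conditions; no change.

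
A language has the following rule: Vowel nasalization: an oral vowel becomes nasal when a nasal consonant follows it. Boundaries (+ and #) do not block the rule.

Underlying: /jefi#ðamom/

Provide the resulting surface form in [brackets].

[jefi#ðãmõm]

/a/ before nasal /m/ → [ã]
/o/ before nasal /m/ → [õ]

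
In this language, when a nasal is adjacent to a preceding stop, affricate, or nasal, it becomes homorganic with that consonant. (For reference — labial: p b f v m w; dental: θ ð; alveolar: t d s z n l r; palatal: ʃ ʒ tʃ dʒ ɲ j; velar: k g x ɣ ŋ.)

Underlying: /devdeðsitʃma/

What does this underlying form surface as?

/m/ after /tʃ/ (palatal) → [ɲ]

[devdeðsitʃɲa]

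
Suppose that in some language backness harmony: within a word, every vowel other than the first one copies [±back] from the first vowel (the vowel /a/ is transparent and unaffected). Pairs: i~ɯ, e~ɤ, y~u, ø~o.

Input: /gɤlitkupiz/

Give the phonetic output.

[gɤlɯtkupɯz]

/i/ harmonizes with /ɤ/ ([+back]) → [ɯ]
/i/ harmonizes with /ɤ/ ([+back]) → [ɯ]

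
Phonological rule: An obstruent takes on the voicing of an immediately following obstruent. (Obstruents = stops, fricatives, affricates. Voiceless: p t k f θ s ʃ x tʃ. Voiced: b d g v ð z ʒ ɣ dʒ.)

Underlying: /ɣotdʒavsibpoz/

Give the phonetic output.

[ɣoddʒafsippoz]

/t/ before /dʒ/ (voiced) → [d]
/v/ before /s/ (voiceless) → [f]
/b/ before /p/ (voiceless) → [p]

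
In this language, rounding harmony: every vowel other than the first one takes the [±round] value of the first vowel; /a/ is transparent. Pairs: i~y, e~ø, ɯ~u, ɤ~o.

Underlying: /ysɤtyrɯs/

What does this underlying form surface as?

[ysotyrus]

/ɤ/ harmonizes with /y/ ([+round]) → [o]
/ɯ/ harmonizes with /y/ ([+round]) → [u]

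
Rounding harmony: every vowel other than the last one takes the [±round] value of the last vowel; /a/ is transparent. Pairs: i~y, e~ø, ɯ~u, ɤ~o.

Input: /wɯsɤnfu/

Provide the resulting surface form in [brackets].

/ɯ/ harmonizes with /u/ ([+round]) → [u]
/ɤ/ harmonizes with /u/ ([+round]) → [o]

[wusonfu]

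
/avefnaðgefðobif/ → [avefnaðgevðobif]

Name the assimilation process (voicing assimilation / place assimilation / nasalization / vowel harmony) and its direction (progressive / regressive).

voicing assimilation, regressive

/f/→[v].
Each target copies a feature from the following segment, so the direction is regressive.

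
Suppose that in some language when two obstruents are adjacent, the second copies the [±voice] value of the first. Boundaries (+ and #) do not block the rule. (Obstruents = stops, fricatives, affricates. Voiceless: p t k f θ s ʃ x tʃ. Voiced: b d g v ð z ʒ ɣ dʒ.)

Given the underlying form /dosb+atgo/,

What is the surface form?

[dosp+atko]

/b/ after /s/ (voiceless) → [p]
/g/ after /t/ (voiceless) → [k]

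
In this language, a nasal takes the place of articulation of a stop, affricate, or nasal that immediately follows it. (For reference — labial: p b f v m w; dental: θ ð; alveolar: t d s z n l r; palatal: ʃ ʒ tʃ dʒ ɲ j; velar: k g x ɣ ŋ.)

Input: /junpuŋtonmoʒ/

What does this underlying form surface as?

/n/ before /p/ (labial) → [m]
/ŋ/ before /t/ (alveolar) → [n]
/n/ before /m/ (labial) → [m]

[jumpuntommoʒ]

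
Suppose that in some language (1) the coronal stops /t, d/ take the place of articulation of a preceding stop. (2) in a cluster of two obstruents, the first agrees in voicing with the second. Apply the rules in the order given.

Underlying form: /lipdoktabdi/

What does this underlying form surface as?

Rule 1: /d/ after /p/ (labial) → [b]
Rule 1: /t/ after /k/ (velar) → [k]
Rule 1: /d/ after /b/ (labial) → [b]
After rule 1: lipbokkabbi
Rule 2: /p/ before /b/ (voiced) → [b]

[libbokkabbi]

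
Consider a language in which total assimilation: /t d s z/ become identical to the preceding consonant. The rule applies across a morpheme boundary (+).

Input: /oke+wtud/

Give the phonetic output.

/t/ after /w/ → [w] (total assimilation)

[oke+wwud]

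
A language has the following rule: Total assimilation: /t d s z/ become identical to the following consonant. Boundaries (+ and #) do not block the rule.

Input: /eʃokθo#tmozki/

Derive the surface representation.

/t/ before /m/ → [m] (total assimilation)
/z/ before /k/ → [k] (total assimilation)

[eʃokθo#mmokki]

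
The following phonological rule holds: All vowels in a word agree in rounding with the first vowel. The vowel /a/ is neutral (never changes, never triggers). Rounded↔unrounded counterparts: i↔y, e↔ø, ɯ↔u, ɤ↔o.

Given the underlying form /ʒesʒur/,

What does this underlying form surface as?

[ʒesʒɯr]

/u/ harmonizes with /e/ ([-round]) → [ɯ]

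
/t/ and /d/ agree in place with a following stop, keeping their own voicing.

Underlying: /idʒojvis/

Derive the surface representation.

[idʒojvis]

no segment meets the rule's conditions; no change.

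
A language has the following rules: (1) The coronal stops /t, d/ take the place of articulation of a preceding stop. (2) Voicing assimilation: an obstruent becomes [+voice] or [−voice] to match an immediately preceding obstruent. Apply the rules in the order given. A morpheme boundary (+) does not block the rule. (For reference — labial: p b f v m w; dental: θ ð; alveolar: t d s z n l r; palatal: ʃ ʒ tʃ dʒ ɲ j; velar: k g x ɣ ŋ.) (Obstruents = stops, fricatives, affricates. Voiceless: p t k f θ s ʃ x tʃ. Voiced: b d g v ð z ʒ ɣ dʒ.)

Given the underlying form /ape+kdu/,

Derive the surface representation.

Rule 1: /d/ after /k/ (velar) → [g]
After rule 1: ape+kgu
Rule 2: /g/ after /k/ (voiceless) → [k]

[ape+kku]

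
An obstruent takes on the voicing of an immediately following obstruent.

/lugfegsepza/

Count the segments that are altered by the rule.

/g/ before /f/ (voiceless) → [k]
/g/ before /s/ (voiceless) → [k]
/p/ before /z/ (voiced) → [b]
3 segments change.

3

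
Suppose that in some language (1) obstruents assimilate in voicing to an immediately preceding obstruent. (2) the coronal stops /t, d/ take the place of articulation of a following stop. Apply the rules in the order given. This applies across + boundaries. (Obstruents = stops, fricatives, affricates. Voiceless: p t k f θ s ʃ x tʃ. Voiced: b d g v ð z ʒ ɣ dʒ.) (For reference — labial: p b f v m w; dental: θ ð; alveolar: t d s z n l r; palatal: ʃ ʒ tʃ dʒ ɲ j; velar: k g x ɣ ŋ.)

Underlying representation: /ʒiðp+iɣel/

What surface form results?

[ʒiðb+iɣel]

Rule 1: /p/ after /ð/ (voiced) → [b]
After rule 1: ʒiðb+iɣel
Rule 2: no segment meets the rule's conditions; no change.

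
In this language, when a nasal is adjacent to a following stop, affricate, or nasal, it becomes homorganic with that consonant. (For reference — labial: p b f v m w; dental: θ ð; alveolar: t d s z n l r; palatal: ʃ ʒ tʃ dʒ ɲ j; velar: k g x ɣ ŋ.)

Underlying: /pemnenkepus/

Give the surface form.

/m/ before /n/ (alveolar) → [n]
/n/ before /k/ (velar) → [ŋ]

[penneŋkepus]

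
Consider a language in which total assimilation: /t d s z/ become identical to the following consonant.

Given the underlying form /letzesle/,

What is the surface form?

/t/ before /z/ → [z] (total assimilation)
/s/ before /l/ → [l] (total assimilation)

[lezzelle]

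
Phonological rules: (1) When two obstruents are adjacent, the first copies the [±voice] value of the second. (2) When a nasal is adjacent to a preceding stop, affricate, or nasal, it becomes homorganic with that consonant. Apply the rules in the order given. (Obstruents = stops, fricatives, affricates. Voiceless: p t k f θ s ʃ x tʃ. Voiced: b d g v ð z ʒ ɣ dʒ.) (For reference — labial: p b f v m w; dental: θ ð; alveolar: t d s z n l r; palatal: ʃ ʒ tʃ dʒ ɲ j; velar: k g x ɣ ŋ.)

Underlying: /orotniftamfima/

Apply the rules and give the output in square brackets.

[orotniftamfima]

Rule 1: no segment meets the rule's conditions; no change.
After rule 1: orotniftamfima
Rule 2: no segment meets the rule's conditions; no change.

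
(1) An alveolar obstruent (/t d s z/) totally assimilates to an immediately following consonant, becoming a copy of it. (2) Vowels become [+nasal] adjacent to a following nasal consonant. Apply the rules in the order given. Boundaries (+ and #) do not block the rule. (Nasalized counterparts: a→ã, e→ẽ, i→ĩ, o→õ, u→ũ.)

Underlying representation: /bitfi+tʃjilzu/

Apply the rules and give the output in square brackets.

[biffi+tʃjilzu]

Rule 1: /t/ before /f/ → [f] (total assimilation)
After rule 1: biffi+tʃjilzu
Rule 2: no segment meets the rule's conditions; no change.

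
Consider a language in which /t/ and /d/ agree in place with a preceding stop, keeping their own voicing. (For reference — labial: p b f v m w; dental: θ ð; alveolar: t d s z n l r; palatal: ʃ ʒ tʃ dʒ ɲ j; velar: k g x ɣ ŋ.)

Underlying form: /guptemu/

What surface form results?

[guppemu]

/t/ after /p/ (labial) → [p]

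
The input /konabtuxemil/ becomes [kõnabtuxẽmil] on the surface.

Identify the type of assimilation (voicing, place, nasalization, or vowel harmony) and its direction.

/o/→[õ] /e/→[ẽ].
Each target copies a feature from the following segment, so the direction is regressive.

nasalization, regressive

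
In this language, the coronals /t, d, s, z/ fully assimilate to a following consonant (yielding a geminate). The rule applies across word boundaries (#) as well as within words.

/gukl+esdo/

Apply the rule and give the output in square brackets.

/s/ before /d/ → [d] (total assimilation)

[gukl+eddo]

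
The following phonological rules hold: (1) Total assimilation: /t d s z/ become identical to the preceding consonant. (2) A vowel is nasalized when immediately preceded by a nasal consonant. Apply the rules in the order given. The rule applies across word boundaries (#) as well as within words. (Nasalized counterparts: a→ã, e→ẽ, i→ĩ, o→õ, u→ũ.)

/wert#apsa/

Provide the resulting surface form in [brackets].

[werr#appa]

Rule 1: /t/ after /r/ → [r] (total assimilation)
Rule 1: /s/ after /p/ → [p] (total assimilation)
After rule 1: werr#appa
Rule 2: no segment meets the rule's conditions; no change.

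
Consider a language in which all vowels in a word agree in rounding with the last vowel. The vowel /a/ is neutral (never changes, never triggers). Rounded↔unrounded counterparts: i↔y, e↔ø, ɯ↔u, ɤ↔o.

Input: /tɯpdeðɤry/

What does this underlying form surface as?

[tupdøðory]

/ɯ/ harmonizes with /y/ ([+round]) → [u]
/e/ harmonizes with /y/ ([+round]) → [ø]
/ɤ/ harmonizes with /y/ ([+round]) → [o]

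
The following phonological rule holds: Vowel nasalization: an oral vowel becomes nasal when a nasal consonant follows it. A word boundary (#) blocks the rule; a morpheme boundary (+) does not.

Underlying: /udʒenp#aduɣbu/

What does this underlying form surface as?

[udʒẽnp#aduɣbu]

/e/ before nasal /n/ → [ẽ]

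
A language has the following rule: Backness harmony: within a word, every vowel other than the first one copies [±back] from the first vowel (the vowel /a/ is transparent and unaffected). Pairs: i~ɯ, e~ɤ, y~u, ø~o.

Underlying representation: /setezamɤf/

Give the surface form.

[setezamef]

/ɤ/ harmonizes with /e/ ([-back]) → [e]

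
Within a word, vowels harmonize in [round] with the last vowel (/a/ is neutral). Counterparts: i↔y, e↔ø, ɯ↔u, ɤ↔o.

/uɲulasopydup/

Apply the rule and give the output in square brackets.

no segment meets the rule's conditions; no change.

[uɲulasopydup]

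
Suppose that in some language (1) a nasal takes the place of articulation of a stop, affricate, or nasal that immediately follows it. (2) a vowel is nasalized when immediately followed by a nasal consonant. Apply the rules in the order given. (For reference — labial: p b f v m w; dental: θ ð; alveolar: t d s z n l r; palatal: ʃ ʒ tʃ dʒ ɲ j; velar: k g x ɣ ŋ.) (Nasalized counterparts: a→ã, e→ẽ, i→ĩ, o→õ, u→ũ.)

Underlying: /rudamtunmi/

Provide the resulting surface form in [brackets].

[rudãntũmmi]

Rule 1: /m/ before /t/ (alveolar) → [n]
Rule 1: /n/ before /m/ (labial) → [m]
After rule 1: rudantummi
Rule 2: /a/ before nasal /n/ → [ã]
Rule 2: /u/ before nasal /m/ → [ũ]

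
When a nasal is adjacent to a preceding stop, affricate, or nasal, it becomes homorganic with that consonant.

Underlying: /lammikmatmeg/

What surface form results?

[lammikŋatneg]

/m/ after /k/ (velar) → [ŋ]
/m/ after /t/ (alveolar) → [n]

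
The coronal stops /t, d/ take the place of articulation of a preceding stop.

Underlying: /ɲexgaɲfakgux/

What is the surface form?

no segment meets the rule's conditions; no change.

[ɲexgaɲfakgux]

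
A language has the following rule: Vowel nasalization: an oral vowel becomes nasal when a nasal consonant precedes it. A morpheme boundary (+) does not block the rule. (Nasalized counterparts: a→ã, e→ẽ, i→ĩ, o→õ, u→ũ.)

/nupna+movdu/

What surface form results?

[nũpnã+mõvdu]

/u/ after nasal /n/ → [ũ]
/a/ after nasal /n/ → [ã]
/o/ after nasal /m/ → [õ]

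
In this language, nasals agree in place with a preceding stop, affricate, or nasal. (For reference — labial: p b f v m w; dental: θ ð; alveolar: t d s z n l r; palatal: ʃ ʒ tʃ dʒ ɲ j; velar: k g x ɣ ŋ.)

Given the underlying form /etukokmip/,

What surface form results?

[etukokŋip]

/m/ after /k/ (velar) → [ŋ]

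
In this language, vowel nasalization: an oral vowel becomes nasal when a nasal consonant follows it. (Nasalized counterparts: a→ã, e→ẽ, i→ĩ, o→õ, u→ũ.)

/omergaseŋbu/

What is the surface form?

/o/ before nasal /m/ → [õ]
/e/ before nasal /ŋ/ → [ẽ]

[õmergasẽŋbu]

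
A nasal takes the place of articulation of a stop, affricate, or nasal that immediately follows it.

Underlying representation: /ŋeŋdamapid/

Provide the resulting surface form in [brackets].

[ŋendamapid]

/ŋ/ before /d/ (alveolar) → [n]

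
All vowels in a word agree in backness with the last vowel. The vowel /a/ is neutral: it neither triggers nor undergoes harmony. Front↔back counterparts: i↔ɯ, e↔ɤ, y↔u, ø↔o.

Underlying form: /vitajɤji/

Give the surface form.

[vitajeji]

/ɤ/ harmonizes with /i/ ([-back]) → [e]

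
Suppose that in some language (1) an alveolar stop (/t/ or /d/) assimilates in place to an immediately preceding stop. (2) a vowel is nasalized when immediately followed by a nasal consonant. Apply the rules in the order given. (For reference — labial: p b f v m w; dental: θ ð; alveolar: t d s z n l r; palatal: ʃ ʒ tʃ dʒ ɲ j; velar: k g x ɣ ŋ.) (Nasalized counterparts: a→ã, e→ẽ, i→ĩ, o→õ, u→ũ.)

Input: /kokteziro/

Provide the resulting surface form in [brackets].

Rule 1: /t/ after /k/ (velar) → [k]
After rule 1: kokkeziro
Rule 2: no segment meets the rule's conditions; no change.

[kokkeziro]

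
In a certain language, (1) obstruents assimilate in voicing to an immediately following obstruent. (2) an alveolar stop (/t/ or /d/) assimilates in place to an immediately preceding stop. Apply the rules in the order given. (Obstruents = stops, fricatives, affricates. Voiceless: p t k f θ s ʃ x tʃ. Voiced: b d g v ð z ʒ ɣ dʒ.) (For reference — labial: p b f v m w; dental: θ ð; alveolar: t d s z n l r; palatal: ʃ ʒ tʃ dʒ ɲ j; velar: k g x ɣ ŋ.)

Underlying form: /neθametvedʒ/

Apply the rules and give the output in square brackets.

[neθamedvedʒ]

Rule 1: /t/ before /v/ (voiced) → [d]
After rule 1: neθamedvedʒ
Rule 2: no segment meets the rule's conditions; no change.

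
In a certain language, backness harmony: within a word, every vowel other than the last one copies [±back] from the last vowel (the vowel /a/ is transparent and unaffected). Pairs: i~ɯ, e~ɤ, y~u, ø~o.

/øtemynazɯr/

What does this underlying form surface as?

/ø/ harmonizes with /ɯ/ ([+back]) → [o]
/e/ harmonizes with /ɯ/ ([+back]) → [ɤ]
/y/ harmonizes with /ɯ/ ([+back]) → [u]

[otɤmunazɯr]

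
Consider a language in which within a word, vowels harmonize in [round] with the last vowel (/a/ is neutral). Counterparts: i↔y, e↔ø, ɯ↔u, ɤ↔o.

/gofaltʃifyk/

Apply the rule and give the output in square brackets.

/i/ harmonizes with /y/ ([+round]) → [y]

[gofaltʃyfyk]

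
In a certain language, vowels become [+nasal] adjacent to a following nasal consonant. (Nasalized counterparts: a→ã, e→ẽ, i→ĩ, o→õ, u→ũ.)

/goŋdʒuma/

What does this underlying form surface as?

/o/ before nasal /ŋ/ → [õ]
/u/ before nasal /m/ → [ũ]

[gõŋdʒũma]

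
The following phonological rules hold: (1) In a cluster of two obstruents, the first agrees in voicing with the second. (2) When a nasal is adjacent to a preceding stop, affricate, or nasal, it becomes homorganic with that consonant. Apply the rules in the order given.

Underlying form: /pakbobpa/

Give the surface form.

Rule 1: /k/ before /b/ (voiced) → [g]
Rule 1: /b/ before /p/ (voiceless) → [p]
After rule 1: pagboppa
Rule 2: no segment meets the rule's conditions; no change.

[pagboppa]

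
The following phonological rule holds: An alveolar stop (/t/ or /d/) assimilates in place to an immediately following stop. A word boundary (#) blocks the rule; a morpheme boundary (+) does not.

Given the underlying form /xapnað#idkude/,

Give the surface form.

[xapnað#igkude]

/d/ before /k/ (velar) → [g]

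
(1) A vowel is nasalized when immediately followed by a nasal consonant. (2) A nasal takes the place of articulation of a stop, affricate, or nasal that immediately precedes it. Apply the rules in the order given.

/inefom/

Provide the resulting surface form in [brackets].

[ĩnefõm]

Rule 1: /i/ before nasal /n/ → [ĩ]
Rule 1: /o/ before nasal /m/ → [õ]
After rule 1: ĩnefõm
Rule 2: no segment meets the rule's conditions; no change.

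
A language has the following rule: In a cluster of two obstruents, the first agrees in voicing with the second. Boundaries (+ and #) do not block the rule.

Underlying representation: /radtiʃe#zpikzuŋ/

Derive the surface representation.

/d/ before /t/ (voiceless) → [t]
/z/ before /p/ (voiceless) → [s]
/k/ before /z/ (voiced) → [g]

[rattiʃe#spigzuŋ]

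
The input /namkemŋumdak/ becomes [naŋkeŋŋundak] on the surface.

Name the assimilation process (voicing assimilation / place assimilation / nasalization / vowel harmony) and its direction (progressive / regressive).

place assimilation, regressive

/m/→[ŋ] /m/→[ŋ] /m/→[n].
Each target copies a feature from the following segment, so the direction is regressive.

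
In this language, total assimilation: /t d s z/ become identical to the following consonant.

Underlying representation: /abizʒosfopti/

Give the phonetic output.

/z/ before /ʒ/ → [ʒ] (total assimilation)
/s/ before /f/ → [f] (total assimilation)

[abiʒʒoffopti]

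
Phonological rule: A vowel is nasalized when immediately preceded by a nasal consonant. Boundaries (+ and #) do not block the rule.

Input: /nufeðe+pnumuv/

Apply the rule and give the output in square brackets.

[nũfeðe+pnũmũv]

/u/ after nasal /n/ → [ũ]
/u/ after nasal /n/ → [ũ]
/u/ after nasal /m/ → [ũ]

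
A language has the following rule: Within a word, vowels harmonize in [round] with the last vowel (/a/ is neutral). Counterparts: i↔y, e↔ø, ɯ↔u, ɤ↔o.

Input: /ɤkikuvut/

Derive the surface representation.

/ɤ/ harmonizes with /u/ ([+round]) → [o]
/i/ harmonizes with /u/ ([+round]) → [y]

[okykuvut]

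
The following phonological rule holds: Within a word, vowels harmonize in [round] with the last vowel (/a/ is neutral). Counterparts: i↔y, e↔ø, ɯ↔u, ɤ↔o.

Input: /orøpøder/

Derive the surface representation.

/o/ harmonizes with /e/ ([-round]) → [ɤ]
/ø/ harmonizes with /e/ ([-round]) → [e]
/ø/ harmonizes with /e/ ([-round]) → [e]

[ɤrepeder]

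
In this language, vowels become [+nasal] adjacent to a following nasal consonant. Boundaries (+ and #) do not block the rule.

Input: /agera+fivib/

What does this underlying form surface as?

[agera+fivib]

no segment meets the rule's conditions; no change.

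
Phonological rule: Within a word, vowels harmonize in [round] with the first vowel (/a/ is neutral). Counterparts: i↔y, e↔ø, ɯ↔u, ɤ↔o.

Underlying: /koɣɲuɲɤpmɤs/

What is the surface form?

/ɤ/ harmonizes with /o/ ([+round]) → [o]
/ɤ/ harmonizes with /o/ ([+round]) → [o]

[koɣɲuɲopmos]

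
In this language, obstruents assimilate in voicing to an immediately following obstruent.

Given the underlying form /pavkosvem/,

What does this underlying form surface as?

/v/ before /k/ (voiceless) → [f]
/s/ before /v/ (voiced) → [z]

[pafkozvem]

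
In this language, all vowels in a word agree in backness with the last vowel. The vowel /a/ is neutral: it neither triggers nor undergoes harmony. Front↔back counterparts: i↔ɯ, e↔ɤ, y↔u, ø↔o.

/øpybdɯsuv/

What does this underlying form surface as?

[opubdɯsuv]

/ø/ harmonizes with /u/ ([+back]) → [o]
/y/ harmonizes with /u/ ([+back]) → [u]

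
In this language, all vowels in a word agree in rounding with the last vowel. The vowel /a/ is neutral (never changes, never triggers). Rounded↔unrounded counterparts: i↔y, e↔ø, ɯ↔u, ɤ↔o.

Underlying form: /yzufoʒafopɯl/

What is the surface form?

[izɯfɤʒafɤpɯl]

/y/ harmonizes with /ɯ/ ([-round]) → [i]
/u/ harmonizes with /ɯ/ ([-round]) → [ɯ]
/o/ harmonizes with /ɯ/ ([-round]) → [ɤ]
/o/ harmonizes with /ɯ/ ([-round]) → [ɤ]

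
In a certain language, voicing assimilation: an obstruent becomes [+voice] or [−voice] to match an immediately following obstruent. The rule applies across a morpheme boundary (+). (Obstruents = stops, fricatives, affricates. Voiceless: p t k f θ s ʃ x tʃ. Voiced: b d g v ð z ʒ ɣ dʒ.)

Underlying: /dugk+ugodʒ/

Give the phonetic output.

[dukk+ugodʒ]

/g/ before /k/ (voiceless) → [k]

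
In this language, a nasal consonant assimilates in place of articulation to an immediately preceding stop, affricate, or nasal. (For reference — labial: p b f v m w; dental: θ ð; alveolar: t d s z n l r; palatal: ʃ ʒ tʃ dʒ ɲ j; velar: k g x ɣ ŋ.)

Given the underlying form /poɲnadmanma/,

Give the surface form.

/n/ after /ɲ/ (palatal) → [ɲ]
/m/ after /d/ (alveolar) → [n]
/m/ after /n/ (alveolar) → [n]

[poɲɲadnanna]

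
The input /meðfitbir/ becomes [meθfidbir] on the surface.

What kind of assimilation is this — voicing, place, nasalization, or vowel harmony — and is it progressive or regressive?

voicing assimilation, regressive

/ð/→[θ] /t/→[d].
Each target copies a feature from the following segment, so the direction is regressive.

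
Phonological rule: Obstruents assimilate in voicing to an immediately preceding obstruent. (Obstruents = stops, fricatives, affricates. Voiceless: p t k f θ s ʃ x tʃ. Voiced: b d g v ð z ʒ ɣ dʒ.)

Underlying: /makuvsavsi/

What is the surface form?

/s/ after /v/ (voiced) → [z]
/s/ after /v/ (voiced) → [z]

[makuvzavzi]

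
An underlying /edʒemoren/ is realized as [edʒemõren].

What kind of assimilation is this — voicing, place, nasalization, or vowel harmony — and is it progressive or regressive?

nasalization, progressive

/o/→[õ].
Each target copies a feature from the preceding segment, so the direction is progressive.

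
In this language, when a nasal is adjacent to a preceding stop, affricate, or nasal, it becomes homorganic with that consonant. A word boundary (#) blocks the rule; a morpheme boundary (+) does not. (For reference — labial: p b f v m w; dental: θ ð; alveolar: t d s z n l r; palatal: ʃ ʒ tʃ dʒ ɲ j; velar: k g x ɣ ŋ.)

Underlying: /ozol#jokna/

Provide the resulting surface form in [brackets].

/n/ after /k/ (velar) → [ŋ]

[ozol#jokŋa]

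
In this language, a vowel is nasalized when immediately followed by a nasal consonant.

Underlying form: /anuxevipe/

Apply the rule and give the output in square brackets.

[ãnuxevipe]

/a/ before nasal /n/ → [ã]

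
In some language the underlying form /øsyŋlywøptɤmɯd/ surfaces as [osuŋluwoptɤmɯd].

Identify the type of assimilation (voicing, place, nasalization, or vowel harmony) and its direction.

/ø/→[o] /y/→[u] /y/→[u] /ø/→[o].
Vowels agree with the last vowel, so the harmony is regressive.

vowel harmony, regressive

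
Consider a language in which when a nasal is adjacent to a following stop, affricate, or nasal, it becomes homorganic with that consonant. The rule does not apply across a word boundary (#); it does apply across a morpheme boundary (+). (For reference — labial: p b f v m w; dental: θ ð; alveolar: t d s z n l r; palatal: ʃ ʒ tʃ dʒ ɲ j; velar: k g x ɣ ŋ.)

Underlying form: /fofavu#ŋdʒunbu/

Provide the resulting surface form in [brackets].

[fofavu#ɲdʒumbu]

/ŋ/ before /dʒ/ (palatal) → [ɲ]
/n/ before /b/ (labial) → [m]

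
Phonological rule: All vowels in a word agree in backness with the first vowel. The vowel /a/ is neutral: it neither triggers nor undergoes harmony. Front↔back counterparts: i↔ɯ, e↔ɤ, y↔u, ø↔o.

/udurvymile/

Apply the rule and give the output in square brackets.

[udurvumɯlɤ]

/y/ harmonizes with /u/ ([+back]) → [u]
/i/ harmonizes with /u/ ([+back]) → [ɯ]
/e/ harmonizes with /u/ ([+back]) → [ɤ]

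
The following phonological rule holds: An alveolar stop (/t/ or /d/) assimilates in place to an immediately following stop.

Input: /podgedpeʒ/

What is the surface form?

/d/ before /g/ (velar) → [g]
/d/ before /p/ (labial) → [b]

[poggebpeʒ]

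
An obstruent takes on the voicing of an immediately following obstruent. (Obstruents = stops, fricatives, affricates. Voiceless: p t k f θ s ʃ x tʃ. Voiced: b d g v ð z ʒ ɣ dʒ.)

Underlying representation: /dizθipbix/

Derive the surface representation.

[disθibbix]

/z/ before /θ/ (voiceless) → [s]
/p/ before /b/ (voiced) → [b]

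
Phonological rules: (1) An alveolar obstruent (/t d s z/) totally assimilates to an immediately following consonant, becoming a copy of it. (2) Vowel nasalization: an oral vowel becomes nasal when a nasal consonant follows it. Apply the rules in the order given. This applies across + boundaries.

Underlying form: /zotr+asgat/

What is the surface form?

Rule 1: /t/ before /r/ → [r] (total assimilation)
Rule 1: /s/ before /g/ → [g] (total assimilation)
After rule 1: zorr+aggat
Rule 2: no segment meets the rule's conditions; no change.

[zorr+aggat]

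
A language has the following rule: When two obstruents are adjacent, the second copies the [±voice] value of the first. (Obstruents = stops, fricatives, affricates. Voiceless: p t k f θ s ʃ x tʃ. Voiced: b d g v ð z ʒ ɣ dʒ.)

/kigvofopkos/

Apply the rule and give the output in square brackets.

[kigvofopkos]

no segment meets the rule's conditions; no change.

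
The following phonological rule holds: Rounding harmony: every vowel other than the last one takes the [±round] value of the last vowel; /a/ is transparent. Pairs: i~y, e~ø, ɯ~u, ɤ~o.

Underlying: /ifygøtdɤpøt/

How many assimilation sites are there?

/i/ harmonizes with /ø/ ([+round]) → [y]
/ɤ/ harmonizes with /ø/ ([+round]) → [o]
2 segments change.

2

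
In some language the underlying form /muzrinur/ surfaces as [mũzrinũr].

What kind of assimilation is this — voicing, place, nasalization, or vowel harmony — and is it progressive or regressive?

nasalization, progressive

/u/→[ũ] /u/→[ũ].
Each target copies a feature from the preceding segment, so the direction is progressive.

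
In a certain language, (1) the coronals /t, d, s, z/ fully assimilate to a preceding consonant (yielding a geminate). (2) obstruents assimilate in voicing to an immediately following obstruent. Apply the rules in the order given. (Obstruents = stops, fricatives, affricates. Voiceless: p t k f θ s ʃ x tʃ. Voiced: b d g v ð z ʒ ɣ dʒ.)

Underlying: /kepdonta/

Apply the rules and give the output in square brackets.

Rule 1: /d/ after /p/ → [p] (total assimilation)
Rule 1: /t/ after /n/ → [n] (total assimilation)
After rule 1: kepponna
Rule 2: no segment meets the rule's conditions; no change.

[kepponna]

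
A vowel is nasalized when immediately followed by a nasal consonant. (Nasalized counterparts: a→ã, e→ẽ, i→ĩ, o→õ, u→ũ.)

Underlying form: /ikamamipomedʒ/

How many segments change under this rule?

3

/a/ before nasal /m/ → [ã]
/a/ before nasal /m/ → [ã]
/o/ before nasal /m/ → [õ]
3 segments change.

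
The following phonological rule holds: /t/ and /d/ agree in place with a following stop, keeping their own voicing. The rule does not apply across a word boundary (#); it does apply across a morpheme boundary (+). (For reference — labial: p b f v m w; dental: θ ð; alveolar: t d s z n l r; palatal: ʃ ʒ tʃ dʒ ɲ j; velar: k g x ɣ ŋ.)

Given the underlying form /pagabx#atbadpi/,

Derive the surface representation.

[pagabx#apbabpi]

/t/ before /b/ (labial) → [p]
/d/ before /p/ (labial) → [b]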